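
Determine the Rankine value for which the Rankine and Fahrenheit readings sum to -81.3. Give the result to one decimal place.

Let R be the Rankine reading. The Fahrenheit reading is F = 1·R - 459.67.
Require R + F = -81.3: (2)·R - 459.67 = -81.3.
R = (-81.3 + 459.67) / (2) = 189.2.

189.2°R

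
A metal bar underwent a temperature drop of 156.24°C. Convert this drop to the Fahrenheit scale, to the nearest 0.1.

An interval of 1°C corresponds to 1.8°F.
156.24 × 1.8 = 281.2.

281.2°F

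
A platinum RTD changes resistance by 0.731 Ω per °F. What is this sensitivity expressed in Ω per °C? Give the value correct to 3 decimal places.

1.316 Ω per °C

Since only a temperature interval is involved, the additive offset between the scales drops out.
A change of 1°C is a change of 1.8°F, so per °C the value is 0.731 × 1.8 = 1.316.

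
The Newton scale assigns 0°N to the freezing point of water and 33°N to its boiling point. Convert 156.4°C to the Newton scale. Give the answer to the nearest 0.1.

Linearly onto the Newton scale: 0 + (156.4000 / 100) × (33 - 0) = 51.6°N.

51.6°N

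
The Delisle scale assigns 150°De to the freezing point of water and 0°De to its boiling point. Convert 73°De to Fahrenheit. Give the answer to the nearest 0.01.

Linear interpolation between the fixed points: C = (73 - 150) × 100 / (0 - 150) = 51.3333°C.
Then 51.3333 × 1.8 + 32 = 124.40°F.

124.40°F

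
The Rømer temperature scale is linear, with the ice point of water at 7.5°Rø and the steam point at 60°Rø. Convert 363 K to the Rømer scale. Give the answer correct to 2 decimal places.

First in Celsius: 363 - 273.15 = 89.8500°C.
Linearly onto the Rømer scale: 7.5 + (89.8500 / 100) × (60 - 7.5) = 54.67°Rø.

54.67°Rø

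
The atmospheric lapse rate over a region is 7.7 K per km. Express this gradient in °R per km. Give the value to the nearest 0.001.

13.860 °R/km

Since only a temperature interval is involved, the additive offset between the scales drops out.
A change of 1 K is a change of 1.8°R, so 7.7 × 1.8 = 13.860.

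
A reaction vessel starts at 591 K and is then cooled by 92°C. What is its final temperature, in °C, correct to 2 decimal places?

Initial temperature in Celsius: 591 - 273.15 = 317.8500°C.
Final Celsius temperature: 317.8500 - 92.0000 = 225.8500°C.

225.85°C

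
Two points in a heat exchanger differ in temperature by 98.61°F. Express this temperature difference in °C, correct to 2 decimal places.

54.78°C

Only the scale ratio 5/9 matters for a change in temperature.
98.61 × 5/9 = 54.78.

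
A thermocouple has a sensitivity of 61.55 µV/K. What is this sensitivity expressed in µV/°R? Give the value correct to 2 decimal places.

Since only a temperature interval is involved, the additive offset between the scales drops out.
A change of 1°R is a change of 5/9 K, so per °R the value is 61.55 × 5/9 = 34.19.

34.19 µV/°R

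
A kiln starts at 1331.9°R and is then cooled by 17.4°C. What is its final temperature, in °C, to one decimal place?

Initial temperature in Celsius: (1331.9 - 491.67) × 5/9 = 466.7944°C.
Final Celsius temperature: 466.7944 - 17.4000 = 449.3944°C.

449.4°C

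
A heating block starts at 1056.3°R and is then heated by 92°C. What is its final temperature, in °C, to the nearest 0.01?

405.68°C

Initial temperature in Celsius: (1056.3 - 491.67) × 5/9 = 313.6833°C.
Final Celsius temperature: 313.6833 + 92.0000 = 405.6833°C.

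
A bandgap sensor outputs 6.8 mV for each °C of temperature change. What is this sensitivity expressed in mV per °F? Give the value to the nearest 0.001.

The quantity depends on a temperature interval, so only the ratio of degree sizes applies; the offset between the scales is irrelevant.
A change of 1°F is a change of 5/9°C, so per °F the value is 6.8 × 5/9 = 3.778.

3.778 mV per °F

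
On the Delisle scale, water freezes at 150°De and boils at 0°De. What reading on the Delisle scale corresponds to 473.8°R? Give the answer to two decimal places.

164.89°De

First in Celsius: (473.8 - 491.67) × 5/9 = -9.9278°C.
Linearly onto the Delisle scale: 150 + (-9.9278 / 100) × (0 - 150) = 164.89°De.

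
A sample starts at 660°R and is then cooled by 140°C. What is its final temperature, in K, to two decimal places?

Initial temperature in Celsius: (660 - 491.67) × 5/9 = 93.5167°C.
Final Celsius temperature: 93.5167 - 140.0000 = -46.4833°C.
In kelvin: -46.4833 + 273.15 = 226.67 K.

226.67 K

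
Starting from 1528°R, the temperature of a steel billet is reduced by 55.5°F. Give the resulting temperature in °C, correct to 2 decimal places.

544.91°C

Initial temperature in Celsius: (1528 - 491.67) × 5/9 = 575.7389°C.
The 55.5°F change is an interval, so only the factor 5/9 applies: -55.5 × 5/9 = -30.8333°C.
Final Celsius temperature: 575.7389 - 30.8333 = 544.9056°C.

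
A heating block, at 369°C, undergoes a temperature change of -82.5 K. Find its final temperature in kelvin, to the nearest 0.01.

The 82.5 K change is an interval; Kelvin and Celsius degrees are the same size, so ΔC = -82.5°C.
Final Celsius temperature: 369.0000 - 82.5000 = 286.5000°C.
In kelvin: 286.5000 + 273.15 = 559.65 K.

559.65 K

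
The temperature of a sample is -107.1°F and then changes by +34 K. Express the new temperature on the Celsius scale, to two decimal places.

-43.28°C

Initial temperature in Celsius: (-107.1 - 32) × 5/9 = -77.2778°C.
The 34 K change is an interval; Kelvin and Celsius degrees are the same size, so ΔC = +34°C.
Final Celsius temperature: -77.2778 + 34.0000 = -43.2778°C.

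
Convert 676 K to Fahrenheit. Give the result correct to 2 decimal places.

In Celsius: 676 - 273.15 = 402.8500°C.
In Fahrenheit: 402.8500 × 1.8 + 32 = 757.13°F.

757.13°F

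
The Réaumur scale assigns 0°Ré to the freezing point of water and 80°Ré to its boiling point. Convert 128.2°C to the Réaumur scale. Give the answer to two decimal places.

Linearly onto the Réaumur scale: 0 + (128.2000 / 100) × (80 - 0) = 102.56°Ré.

102.56°Ré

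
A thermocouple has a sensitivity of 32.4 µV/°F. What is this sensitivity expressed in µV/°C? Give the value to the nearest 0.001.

58.320 µV/°C

Since only a temperature interval is involved, the additive offset between the scales drops out.
A change of 1°C is a change of 1.8°F, so per °C the value is 32.4 × 1.8 = 58.320.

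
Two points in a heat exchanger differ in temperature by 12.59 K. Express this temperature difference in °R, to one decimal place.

An interval of 1 K corresponds to 1.8°R.
12.59 × 1.8 = 22.7.

22.7°R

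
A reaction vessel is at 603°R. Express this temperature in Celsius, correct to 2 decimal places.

In Celsius: (603 - 491.67) × 5/9 = 61.8500°C.

61.85°C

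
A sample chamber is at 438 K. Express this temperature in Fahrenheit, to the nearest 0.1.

328.7°F

In Celsius: 438 - 273.15 = 164.8500°C.
In Fahrenheit: 164.8500 × 1.8 + 32 = 328.7°F.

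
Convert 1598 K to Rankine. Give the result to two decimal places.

In Celsius: 1598 - 273.15 = 1324.8500°C.
In Rankine: 1324.8500 × 1.8 + 491.67 = 2876.40°R.

2876.40°R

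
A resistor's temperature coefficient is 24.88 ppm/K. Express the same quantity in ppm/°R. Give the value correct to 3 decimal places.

13.822 ppm/°R

The quantity depends on a temperature interval, so only the ratio of degree sizes applies; the offset between the scales is irrelevant.
A change of 1°R is a change of 5/9 K, so per °R the value is 24.88 × 5/9 = 13.822.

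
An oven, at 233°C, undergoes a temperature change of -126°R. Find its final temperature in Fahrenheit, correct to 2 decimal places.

The 126°R change is an interval, so only the factor 5/9 applies: -126 × 5/9 = -70.0000°C.
Final Celsius temperature: 233.0000 - 70.0000 = 163.0000°C.
In Fahrenheit: 163.0000 × 1.8 + 32 = 325.40°F.

325.40°F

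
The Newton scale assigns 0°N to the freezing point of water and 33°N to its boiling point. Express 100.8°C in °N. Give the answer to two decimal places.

Linearly onto the Newton scale: 0 + (100.8000 / 100) × (33 - 0) = 33.26°N.

33.26°N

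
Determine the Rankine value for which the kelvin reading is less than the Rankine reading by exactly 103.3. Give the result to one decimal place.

232.4°R

Let R be the Rankine reading. The kelvin reading is K = 5/9·R.
Require K - R = -103.3: (-4/9)·R = -103.3.
R = (-103.3) / (-4/9) = 232.4.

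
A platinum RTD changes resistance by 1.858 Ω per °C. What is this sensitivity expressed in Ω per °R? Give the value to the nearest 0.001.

Since only a temperature interval is involved, the additive offset between the scales drops out.
A change of 1°R is a change of 5/9°C, so per °R the value is 1.858 × 5/9 = 1.032.

1.032 Ω per °R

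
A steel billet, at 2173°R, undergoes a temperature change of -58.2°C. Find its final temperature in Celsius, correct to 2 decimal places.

875.87°C

Initial temperature in Celsius: (2173 - 491.67) × 5/9 = 934.0722°C.
Final Celsius temperature: 934.0722 - 58.2000 = 875.8722°C.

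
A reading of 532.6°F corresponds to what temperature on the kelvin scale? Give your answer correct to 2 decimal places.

In Celsius: (532.6 - 32) × 5/9 = 278.1111°C.
In kelvin: 278.1111 + 273.15 = 551.26 K.

551.26 K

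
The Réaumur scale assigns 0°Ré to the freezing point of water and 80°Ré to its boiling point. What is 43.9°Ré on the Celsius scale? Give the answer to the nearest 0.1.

54.9°C

Linear interpolation between the fixed points: C = (43.9 - 0) × 100 / (80 - 0) = 54.8750°C.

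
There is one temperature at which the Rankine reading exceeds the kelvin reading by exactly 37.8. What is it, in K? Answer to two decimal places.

Let K be the kelvin reading. The Rankine reading is R = 1.8·K.
Require R - K = 37.8: (0.8)·K = 37.8.
K = (37.8) / (0.8) = 47.25.

47.25 K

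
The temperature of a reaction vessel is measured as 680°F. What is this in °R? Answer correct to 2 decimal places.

In Celsius: (680 - 32) × 5/9 = 360.0000°C.
In Rankine: 360.0000 × 1.8 + 491.67 = 1139.67°R.

1139.67°R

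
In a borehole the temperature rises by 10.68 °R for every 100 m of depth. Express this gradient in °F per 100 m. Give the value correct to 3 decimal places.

10.680 °F/100 m

Since only a temperature interval is involved, the additive offset between the scales drops out.
A change of 1°R is a change of 1°F, so 10.68 × 1 = 10.680.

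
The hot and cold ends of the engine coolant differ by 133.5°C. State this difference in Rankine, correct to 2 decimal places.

For a temperature interval the offset drops out; only the factor 1.8 applies.
133.5 × 1.8 = 240.30.

240.30°R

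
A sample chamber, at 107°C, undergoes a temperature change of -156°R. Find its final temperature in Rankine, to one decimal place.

The 156°R change is an interval, so only the factor 5/9 applies: -156 × 5/9 = -86.6667°C.
Final Celsius temperature: 107.0000 - 86.6667 = 20.3333°C.
In Rankine: 20.3333 × 1.8 + 491.67 = 528.3°R.

528.3°R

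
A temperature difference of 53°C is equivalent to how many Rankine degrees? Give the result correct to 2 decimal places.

95.40°R

An interval of 1°C corresponds to 1.8°R.
53 × 1.8 = 95.40.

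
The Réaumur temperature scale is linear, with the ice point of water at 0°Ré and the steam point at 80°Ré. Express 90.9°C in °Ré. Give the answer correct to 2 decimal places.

72.72°Ré

Linearly onto the Réaumur scale: 0 + (90.9000 / 100) × (80 - 0) = 72.72°Ré.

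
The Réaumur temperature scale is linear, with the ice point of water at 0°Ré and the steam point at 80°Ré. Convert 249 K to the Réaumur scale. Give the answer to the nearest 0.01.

First in Celsius: 249 - 273.15 = -24.1500°C.
Linearly onto the Réaumur scale: 0 + (-24.1500 / 100) × (80 - 0) = -19.32°Ré.

-19.32°Ré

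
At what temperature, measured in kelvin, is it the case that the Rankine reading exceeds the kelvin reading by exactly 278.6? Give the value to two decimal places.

348.25 K

Let K be the kelvin reading. The Rankine reading is R = 1.8·K.
Require R - K = 278.6: (0.8)·K = 278.6.
K = (278.6) / (0.8) = 348.25.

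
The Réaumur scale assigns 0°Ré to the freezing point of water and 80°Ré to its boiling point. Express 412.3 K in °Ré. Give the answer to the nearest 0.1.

First in Celsius: 412.3 - 273.15 = 139.1500°C.
Linearly onto the Réaumur scale: 0 + (139.1500 / 100) × (80 - 0) = 111.3°Ré.

111.3°Ré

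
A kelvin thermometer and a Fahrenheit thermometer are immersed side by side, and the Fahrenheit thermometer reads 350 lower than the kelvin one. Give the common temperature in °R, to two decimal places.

Let x be the kelvin reading; then the Fahrenheit reading is 1.8·x - 459.67.
(1.8·x - 459.67) - x = -350  ⇒  (0.8)·x = 109.67  ⇒  x = 137.0875 K.
In Celsius: 137.0875 - 273.15 = -136.0625°C.
In Rankine: -136.0625 × 1.8 + 491.67 = 246.76°R.

246.76°R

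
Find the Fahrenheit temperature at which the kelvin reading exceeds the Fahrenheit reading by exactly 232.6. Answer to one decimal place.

51.2°F

Let F be the Fahrenheit reading. The kelvin reading is K = 5/9·F + 255.372.
Require K - F = 232.6: (-4/9)·F + 255.372 = 232.6.
F = (232.6 - 255.372) / (-4/9) = 51.2.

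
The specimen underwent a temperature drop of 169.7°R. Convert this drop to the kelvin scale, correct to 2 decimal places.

For a temperature interval the offset drops out; only the factor 5/9 applies.
169.7 × 5/9 = 94.28.

94.28 K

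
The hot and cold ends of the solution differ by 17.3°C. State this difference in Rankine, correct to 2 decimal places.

An interval of 1°C corresponds to 1.8°R.
17.3 × 1.8 = 31.14.

31.14°R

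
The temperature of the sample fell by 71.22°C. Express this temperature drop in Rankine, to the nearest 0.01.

For a temperature interval the offset drops out; only the factor 1.8 applies.
71.22 × 1.8 = 128.20.

128.20°R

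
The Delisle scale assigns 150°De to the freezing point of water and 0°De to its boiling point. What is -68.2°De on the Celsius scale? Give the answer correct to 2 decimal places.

Linear interpolation between the fixed points: C = (-68.2 - 150) × 100 / (0 - 150) = 145.4667°C.

145.47°C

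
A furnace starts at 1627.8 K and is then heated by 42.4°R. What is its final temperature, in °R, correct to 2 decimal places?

2972.44°R

Initial temperature in Celsius: 1627.8 - 273.15 = 1354.6500°C.
The 42.4°R change is an interval, so only the factor 5/9 applies: +42.4 × 5/9 = +23.5556°C.
Final Celsius temperature: 1354.6500 + 23.5556 = 1378.2056°C.
In Rankine: 1378.2056 × 1.8 + 491.67 = 2972.44°R.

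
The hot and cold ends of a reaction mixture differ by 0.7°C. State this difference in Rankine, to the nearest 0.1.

1.3°R

Only the scale ratio 1.8 matters for a change in temperature.
0.7 × 1.8 = 1.3.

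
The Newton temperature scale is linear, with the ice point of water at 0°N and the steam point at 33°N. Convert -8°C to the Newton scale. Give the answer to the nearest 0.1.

-2.6°N

Linearly onto the Newton scale: 0 + (-8.0000 / 100) × (33 - 0) = -2.6°N.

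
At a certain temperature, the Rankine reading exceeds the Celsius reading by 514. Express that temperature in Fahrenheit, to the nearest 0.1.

Let x be the Celsius reading; then the Rankine reading is 1.8·x + 491.67.
(1.8·x + 491.67) - x = 514  ⇒  (0.8)·x = 22.33  ⇒  x = 27.9125°C.
In Fahrenheit: 27.9125 × 1.8 + 32 = 82.2°F.

82.2°F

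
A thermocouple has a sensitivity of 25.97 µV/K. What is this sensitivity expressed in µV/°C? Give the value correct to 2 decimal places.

25.97 µV/°C

Since only a temperature interval is involved, the additive offset between the scales drops out.
A change of 1°C is a change of 1 K, so per °C the value is 25.97 × 1 = 25.97.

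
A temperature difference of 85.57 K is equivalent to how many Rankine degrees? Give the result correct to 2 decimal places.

An interval of 1 K corresponds to 1.8°R.
85.57 × 1.8 = 154.03.

154.03°R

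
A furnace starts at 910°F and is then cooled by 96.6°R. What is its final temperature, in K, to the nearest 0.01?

Initial temperature in Celsius: (910 - 32) × 5/9 = 487.7778°C.
The 96.6°R change is an interval, so only the factor 5/9 applies: -96.6 × 5/9 = -53.6667°C.
Final Celsius temperature: 487.7778 - 53.6667 = 434.1111°C.
In kelvin: 434.1111 + 273.15 = 707.26 K.

707.26 K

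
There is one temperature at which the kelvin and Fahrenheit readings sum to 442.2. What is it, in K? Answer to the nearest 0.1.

Let K be the kelvin reading. The Fahrenheit reading is F = 1.8·K - 459.67.
Require K + F = 442.2: (2.8)·K - 459.67 = 442.2.
K = (442.2 + 459.67) / (2.8) = 322.1.

322.1 K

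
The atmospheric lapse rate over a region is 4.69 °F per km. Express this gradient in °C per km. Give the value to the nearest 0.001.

Since only a temperature interval is involved, the additive offset between the scales drops out.
A change of 1°F is a change of 5/9°C, so 4.69 × 5/9 = 2.606.

2.606 °C/km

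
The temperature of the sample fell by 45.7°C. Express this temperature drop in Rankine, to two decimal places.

For a temperature interval the offset drops out; only the factor 1.8 applies.
45.7 × 1.8 = 82.26.

82.26°R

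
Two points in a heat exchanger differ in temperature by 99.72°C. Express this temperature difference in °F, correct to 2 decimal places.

For a temperature interval the offset drops out; only the factor 1.8 applies.
99.72 × 1.8 = 179.50.

179.50°F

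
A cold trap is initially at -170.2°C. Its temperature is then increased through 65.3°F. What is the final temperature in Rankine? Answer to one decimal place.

The 65.3°F change is an interval, so only the factor 5/9 applies: +65.3 × 5/9 = +36.2778°C.
Final Celsius temperature: -170.2000 + 36.2778 = -133.9222°C.
In Rankine: -133.9222 × 1.8 + 491.67 = 250.6°R.

250.6°R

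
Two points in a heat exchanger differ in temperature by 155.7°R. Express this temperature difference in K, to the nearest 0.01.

86.50 K

An interval of 1°R corresponds to 5/9 K.
155.7 × 5/9 = 86.50.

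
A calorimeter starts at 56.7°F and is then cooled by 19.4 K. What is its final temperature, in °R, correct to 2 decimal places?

Initial temperature in Celsius: (56.7 - 32) × 5/9 = 13.7222°C.
The 19.4 K change is an interval; Kelvin and Celsius degrees are the same size, so ΔC = -19.4°C.
Final Celsius temperature: 13.7222 - 19.4000 = -5.6778°C.
In Rankine: -5.6778 × 1.8 + 491.67 = 481.45°R.

481.45°R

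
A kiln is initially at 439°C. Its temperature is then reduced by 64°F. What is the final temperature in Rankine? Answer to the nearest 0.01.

The 64°F change is an interval, so only the factor 5/9 applies: -64 × 5/9 = -35.5556°C.
Final Celsius temperature: 439.0000 - 35.5556 = 403.4444°C.
In Rankine: 403.4444 × 1.8 + 491.67 = 1217.87°R.

1217.87°R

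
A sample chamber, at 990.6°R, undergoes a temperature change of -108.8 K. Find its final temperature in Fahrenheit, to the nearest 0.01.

335.09°F

Initial temperature in Celsius: (990.6 - 491.67) × 5/9 = 277.1833°C.
The 108.8 K change is an interval; Kelvin and Celsius degrees are the same size, so ΔC = -108.8°C.
Final Celsius temperature: 277.1833 - 108.8000 = 168.3833°C.
In Fahrenheit: 168.3833 × 1.8 + 32 = 335.09°F.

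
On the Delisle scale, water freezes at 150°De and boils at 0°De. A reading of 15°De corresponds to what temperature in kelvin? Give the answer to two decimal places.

Linear interpolation between the fixed points: C = (15 - 150) × 100 / (0 - 150) = 90.0000°C.
Then 90.0000 + 273.15 = 363.15 K.

363.15 K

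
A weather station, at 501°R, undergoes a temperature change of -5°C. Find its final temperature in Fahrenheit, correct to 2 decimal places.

Initial temperature in Celsius: (501 - 491.67) × 5/9 = 5.1833°C.
Final Celsius temperature: 5.1833 - 5.0000 = 0.1833°C.
In Fahrenheit: 0.1833 × 1.8 + 32 = 32.33°F.

32.33°F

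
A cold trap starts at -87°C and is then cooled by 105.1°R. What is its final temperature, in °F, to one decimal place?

-229.7°F

The 105.1°R change is an interval, so only the factor 5/9 applies: -105.1 × 5/9 = -58.3889°C.
Final Celsius temperature: -87.0000 - 58.3889 = -145.3889°C.
In Fahrenheit: -145.3889 × 1.8 + 32 = -229.7°F.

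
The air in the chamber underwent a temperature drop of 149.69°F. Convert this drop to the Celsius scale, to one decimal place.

For a temperature interval the offset drops out; only the factor 5/9 applies.
149.69 × 5/9 = 83.2.

83.2°C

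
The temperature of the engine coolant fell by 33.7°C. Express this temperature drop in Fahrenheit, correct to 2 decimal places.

For a temperature interval the offset drops out; only the factor 1.8 applies.
33.7 × 1.8 = 60.66.

60.66°F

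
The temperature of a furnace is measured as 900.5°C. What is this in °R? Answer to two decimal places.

In Rankine: 900.5000 × 1.8 + 491.67 = 2112.57°R.

2112.57°R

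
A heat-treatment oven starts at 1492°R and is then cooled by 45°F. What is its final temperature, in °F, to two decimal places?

987.33°F

Initial temperature in Celsius: (1492 - 491.67) × 5/9 = 555.7389°C.
The 45°F change is an interval, so only the factor 5/9 applies: -45 × 5/9 = -25.0000°C.
Final Celsius temperature: 555.7389 - 25.0000 = 530.7389°C.
In Fahrenheit: 530.7389 × 1.8 + 32 = 987.33°F.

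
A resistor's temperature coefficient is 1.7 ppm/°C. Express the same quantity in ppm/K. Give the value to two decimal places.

1.70 ppm/K

The quantity depends on a temperature interval, so only the ratio of degree sizes applies; the offset between the scales is irrelevant.
A change of 1 K is a change of 1°C, so per K the value is 1.7 × 1 = 1.70.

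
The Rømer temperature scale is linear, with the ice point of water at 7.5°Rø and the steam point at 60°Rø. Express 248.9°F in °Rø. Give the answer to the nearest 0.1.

70.8°Rø

First in Celsius: (248.9 - 32) × 5/9 = 120.5000°C.
Linearly onto the Rømer scale: 7.5 + (120.5000 / 100) × (60 - 7.5) = 70.8°Rø.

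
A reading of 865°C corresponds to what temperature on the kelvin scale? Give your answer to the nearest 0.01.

In kelvin: 865.0000 + 273.15 = 1138.15 K.

1138.15 K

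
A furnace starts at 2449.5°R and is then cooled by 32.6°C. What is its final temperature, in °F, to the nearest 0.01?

1931.15°F

Initial temperature in Celsius: (2449.5 - 491.67) × 5/9 = 1087.6833°C.
Final Celsius temperature: 1087.6833 - 32.6000 = 1055.0833°C.
In Fahrenheit: 1055.0833 × 1.8 + 32 = 1931.15°F.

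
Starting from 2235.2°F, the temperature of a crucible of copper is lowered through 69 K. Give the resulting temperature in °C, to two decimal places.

Initial temperature in Celsius: (2235.2 - 32) × 5/9 = 1224.0000°C.
The 69 K change is an interval; Kelvin and Celsius degrees are the same size, so ΔC = -69°C.
Final Celsius temperature: 1224.0000 - 69.0000 = 1155.0000°C.

1155.00°C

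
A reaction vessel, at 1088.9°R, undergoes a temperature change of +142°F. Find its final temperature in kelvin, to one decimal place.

683.8 K

Initial temperature in Celsius: (1088.9 - 491.67) × 5/9 = 331.7944°C.
The 142°F change is an interval, so only the factor 5/9 applies: +142 × 5/9 = +78.8889°C.
Final Celsius temperature: 331.7944 + 78.8889 = 410.6833°C.
In kelvin: 410.6833 + 273.15 = 683.8 K.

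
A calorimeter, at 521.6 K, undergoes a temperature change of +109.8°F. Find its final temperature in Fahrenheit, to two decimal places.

589.01°F

Initial temperature in Celsius: 521.6 - 273.15 = 248.4500°C.
The 109.8°F change is an interval, so only the factor 5/9 applies: +109.8 × 5/9 = +61.0000°C.
Final Celsius temperature: 248.4500 + 61.0000 = 309.4500°C.
In Fahrenheit: 309.4500 × 1.8 + 32 = 589.01°F.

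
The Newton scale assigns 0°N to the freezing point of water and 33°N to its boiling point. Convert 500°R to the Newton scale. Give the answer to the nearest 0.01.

1.53°N

First in Celsius: (500 - 491.67) × 5/9 = 4.6278°C.
Linearly onto the Newton scale: 0 + (4.6278 / 100) × (33 - 0) = 1.53°N.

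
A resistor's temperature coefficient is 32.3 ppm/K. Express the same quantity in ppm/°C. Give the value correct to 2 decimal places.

32.30 ppm/°C

The quantity depends on a temperature interval, so only the ratio of degree sizes applies; the offset between the scales is irrelevant.
A change of 1°C is a change of 1 K, so per °C the value is 32.3 × 1 = 32.30.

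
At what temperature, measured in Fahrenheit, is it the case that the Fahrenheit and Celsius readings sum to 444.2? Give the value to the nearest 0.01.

296.99°F

Let F be the Fahrenheit reading. The Celsius reading is C = 5/9·F - 17.7778.
Require F + C = 444.2: (14/9)·F - 17.7778 = 444.2.
F = (444.2 + 17.7778) / (14/9) = 296.99.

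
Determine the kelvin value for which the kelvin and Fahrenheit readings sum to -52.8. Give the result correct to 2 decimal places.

Let K be the kelvin reading. The Fahrenheit reading is F = 1.8·K - 459.67.
Require K + F = -52.8: (2.8)·K - 459.67 = -52.8.
K = (-52.8 + 459.67) / (2.8) = 145.31.

145.31 K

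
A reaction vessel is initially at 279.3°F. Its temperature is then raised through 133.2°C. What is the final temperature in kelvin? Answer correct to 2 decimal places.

Initial temperature in Celsius: (279.3 - 32) × 5/9 = 137.3889°C.
Final Celsius temperature: 137.3889 + 133.2000 = 270.5889°C.
In kelvin: 270.5889 + 273.15 = 543.74 K.

543.74 K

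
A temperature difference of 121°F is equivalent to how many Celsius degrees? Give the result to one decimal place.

For a temperature interval the offset drops out; only the factor 5/9 applies.
121 × 5/9 = 67.2.

67.2°C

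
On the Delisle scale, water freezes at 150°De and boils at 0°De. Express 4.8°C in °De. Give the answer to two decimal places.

142.80°De

Linearly onto the Delisle scale: 150 + (4.8000 / 100) × (0 - 150) = 142.80°De.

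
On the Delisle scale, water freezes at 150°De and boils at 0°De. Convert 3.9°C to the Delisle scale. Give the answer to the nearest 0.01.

Linearly onto the Delisle scale: 150 + (3.9000 / 100) × (0 - 150) = 144.15°De.

144.15°De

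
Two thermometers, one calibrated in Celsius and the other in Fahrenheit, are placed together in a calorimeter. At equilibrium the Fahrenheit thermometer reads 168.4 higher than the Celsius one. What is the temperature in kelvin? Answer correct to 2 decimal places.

Let x be the Celsius reading; then the Fahrenheit reading is 1.8·x + 32.
(1.8·x + 32) - x = 168.4  ⇒  (0.8)·x = 136.4  ⇒  x = 170.5000°C.
In kelvin: 170.5000 + 273.15 = 443.65 K.

443.65 K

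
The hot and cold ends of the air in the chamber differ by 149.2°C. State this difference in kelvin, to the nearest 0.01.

149.20 K

Celsius and kelvin degrees are the same size, so the interval is unchanged: 149.20.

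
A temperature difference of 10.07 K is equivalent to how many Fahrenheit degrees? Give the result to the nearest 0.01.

An interval of 1 K corresponds to 1.8°F.
10.07 × 1.8 = 18.13.

18.13°F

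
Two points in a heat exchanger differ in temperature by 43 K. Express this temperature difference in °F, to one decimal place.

77.4°F

Only the scale ratio 1.8 matters for a change in temperature.
43 × 1.8 = 77.4.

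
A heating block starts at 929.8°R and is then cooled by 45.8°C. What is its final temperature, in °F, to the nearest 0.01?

387.69°F

Initial temperature in Celsius: (929.8 - 491.67) × 5/9 = 243.4056°C.
Final Celsius temperature: 243.4056 - 45.8000 = 197.6056°C.
In Fahrenheit: 197.6056 × 1.8 + 32 = 387.69°F.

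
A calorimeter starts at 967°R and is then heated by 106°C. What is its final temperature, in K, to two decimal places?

643.22 K

Initial temperature in Celsius: (967 - 491.67) × 5/9 = 264.0722°C.
Final Celsius temperature: 264.0722 + 106.0000 = 370.0722°C.
In kelvin: 370.0722 + 273.15 = 643.22 K.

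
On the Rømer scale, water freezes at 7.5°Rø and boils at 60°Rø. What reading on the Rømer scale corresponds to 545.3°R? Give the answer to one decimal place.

First in Celsius: (545.3 - 491.67) × 5/9 = 29.7944°C.
Linearly onto the Rømer scale: 7.5 + (29.7944 / 100) × (60 - 7.5) = 23.1°Rø.

23.1°Rø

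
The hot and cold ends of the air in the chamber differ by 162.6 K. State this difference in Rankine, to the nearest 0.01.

For a temperature interval the offset drops out; only the factor 1.8 applies.
162.6 × 1.8 = 292.68.

292.68°R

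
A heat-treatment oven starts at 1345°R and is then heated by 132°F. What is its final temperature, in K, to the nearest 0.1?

820.6 K

Initial temperature in Celsius: (1345 - 491.67) × 5/9 = 474.0722°C.
The 132°F change is an interval, so only the factor 5/9 applies: +132 × 5/9 = +73.3333°C.
Final Celsius temperature: 474.0722 + 73.3333 = 547.4056°C.
In kelvin: 547.4056 + 273.15 = 820.6 K.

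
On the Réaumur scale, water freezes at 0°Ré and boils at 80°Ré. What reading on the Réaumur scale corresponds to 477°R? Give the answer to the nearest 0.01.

-6.52°Ré

First in Celsius: (477 - 491.67) × 5/9 = -8.1500°C.
Linearly onto the Réaumur scale: 0 + (-8.1500 / 100) × (80 - 0) = -6.52°Ré.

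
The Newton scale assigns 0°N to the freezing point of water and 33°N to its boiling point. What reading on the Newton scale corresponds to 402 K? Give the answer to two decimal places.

42.52°N

First in Celsius: 402 - 273.15 = 128.8500°C.
Linearly onto the Newton scale: 0 + (128.8500 / 100) × (33 - 0) = 42.52°N.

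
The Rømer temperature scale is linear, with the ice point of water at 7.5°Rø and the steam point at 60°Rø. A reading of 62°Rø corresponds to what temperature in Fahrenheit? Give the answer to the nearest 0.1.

Linear interpolation between the fixed points: C = (62 - 7.5) × 100 / (60 - 7.5) = 103.8095°C.
Then 103.8095 × 1.8 + 32 = 218.9°F.

218.9°F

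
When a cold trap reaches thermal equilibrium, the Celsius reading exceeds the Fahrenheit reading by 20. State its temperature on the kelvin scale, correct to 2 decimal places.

208.15 K

Let x be the Fahrenheit reading; then the Celsius reading is 5/9·x - 17.7778.
(5/9·x - 17.7778) - x = 20  ⇒  (-4/9)·x = 37.7778  ⇒  x = -85.0000°F.
In Celsius: (-85 - 32) × 5/9 = -65.0000°C.
In kelvin: -65.0000 + 273.15 = 208.15 K.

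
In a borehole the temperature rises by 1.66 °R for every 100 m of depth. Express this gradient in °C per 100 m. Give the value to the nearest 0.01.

Since only a temperature interval is involved, the additive offset between the scales drops out.
A change of 1°R is a change of 5/9°C, so 1.66 × 5/9 = 0.92.

0.92 °C/100 m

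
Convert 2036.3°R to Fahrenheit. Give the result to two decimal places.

1576.63°F

In Celsius: (2036.3 - 491.67) × 5/9 = 858.1278°C.
In Fahrenheit: 858.1278 × 1.8 + 32 = 1576.63°F.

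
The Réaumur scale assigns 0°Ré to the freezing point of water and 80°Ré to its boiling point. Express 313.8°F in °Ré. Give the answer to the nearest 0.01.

First in Celsius: (313.8 - 32) × 5/9 = 156.5556°C.
Linearly onto the Réaumur scale: 0 + (156.5556 / 100) × (80 - 0) = 125.24°Ré.

125.24°Ré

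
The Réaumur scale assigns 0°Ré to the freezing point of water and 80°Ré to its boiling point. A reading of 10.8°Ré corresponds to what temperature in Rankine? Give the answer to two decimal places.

515.97°R

Linear interpolation between the fixed points: C = (10.8 - 0) × 100 / (80 - 0) = 13.5000°C.
Then 13.5000 × 1.8 + 491.67 = 515.97°R.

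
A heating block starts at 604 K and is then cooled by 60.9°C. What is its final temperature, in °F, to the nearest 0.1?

517.9°F

Initial temperature in Celsius: 604 - 273.15 = 330.8500°C.
Final Celsius temperature: 330.8500 - 60.9000 = 269.9500°C.
In Fahrenheit: 269.9500 × 1.8 + 32 = 517.9°F.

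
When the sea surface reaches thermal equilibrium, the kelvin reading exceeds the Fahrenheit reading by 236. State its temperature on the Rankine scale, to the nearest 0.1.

Let x be the Fahrenheit reading; then the kelvin reading is 5/9·x + 255.372.
(5/9·x + 255.372) - x = 236  ⇒  (-4/9)·x = -19.3722  ⇒  x = 43.5875°F.
In Celsius: (43.5875 - 32) × 5/9 = 6.4375°C.
In Rankine: 6.4375 × 1.8 + 491.67 = 503.3°R.

503.3°R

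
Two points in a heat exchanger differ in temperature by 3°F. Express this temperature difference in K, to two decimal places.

An interval of 1°F corresponds to 5/9 K.
3 × 5/9 = 1.67.

1.67 K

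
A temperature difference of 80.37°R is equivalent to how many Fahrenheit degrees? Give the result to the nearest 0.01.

80.37°F

Rankine and Fahrenheit degrees are the same size, so the interval is unchanged: 80.37.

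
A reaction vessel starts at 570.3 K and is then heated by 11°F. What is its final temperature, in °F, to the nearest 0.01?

Initial temperature in Celsius: 570.3 - 273.15 = 297.1500°C.
The 11°F change is an interval, so only the factor 5/9 applies: +11 × 5/9 = +6.1111°C.
Final Celsius temperature: 297.1500 + 6.1111 = 303.2611°C.
In Fahrenheit: 303.2611 × 1.8 + 32 = 577.87°F.

577.87°F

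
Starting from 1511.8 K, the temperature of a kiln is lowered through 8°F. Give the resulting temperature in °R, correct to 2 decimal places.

Initial temperature in Celsius: 1511.8 - 273.15 = 1238.6500°C.
The 8°F change is an interval, so only the factor 5/9 applies: -8 × 5/9 = -4.4444°C.
Final Celsius temperature: 1238.6500 - 4.4444 = 1234.2056°C.
In Rankine: 1234.2056 × 1.8 + 491.67 = 2713.24°R.

2713.24°R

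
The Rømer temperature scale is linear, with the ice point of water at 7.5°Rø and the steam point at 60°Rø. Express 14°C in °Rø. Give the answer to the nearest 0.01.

Linearly onto the Rømer scale: 7.5 + (14.0000 / 100) × (60 - 7.5) = 14.85°Rø.

14.85°Rø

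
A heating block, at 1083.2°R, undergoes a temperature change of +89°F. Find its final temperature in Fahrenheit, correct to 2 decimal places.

712.53°F

Initial temperature in Celsius: (1083.2 - 491.67) × 5/9 = 328.6278°C.
The 89°F change is an interval, so only the factor 5/9 applies: +89 × 5/9 = +49.4444°C.
Final Celsius temperature: 328.6278 + 49.4444 = 378.0722°C.
In Fahrenheit: 378.0722 × 1.8 + 32 = 712.53°F.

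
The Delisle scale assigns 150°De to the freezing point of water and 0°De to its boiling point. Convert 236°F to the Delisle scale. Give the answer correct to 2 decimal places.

First in Celsius: (236 - 32) × 5/9 = 113.3333°C.
Linearly onto the Delisle scale: 150 + (113.3333 / 100) × (0 - 150) = -20.00°De.

-20.00°De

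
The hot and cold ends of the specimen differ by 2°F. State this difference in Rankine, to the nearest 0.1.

2.0°R

Fahrenheit and Rankine degrees are the same size, so the interval is unchanged: 2.0.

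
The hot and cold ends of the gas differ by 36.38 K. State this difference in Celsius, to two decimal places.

Kelvin and Celsius degrees are the same size, so the interval is unchanged: 36.38.

36.38°C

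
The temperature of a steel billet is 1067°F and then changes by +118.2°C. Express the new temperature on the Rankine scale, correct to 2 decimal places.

Initial temperature in Celsius: (1067 - 32) × 5/9 = 575.0000°C.
Final Celsius temperature: 575.0000 + 118.2000 = 693.2000°C.
In Rankine: 693.2000 × 1.8 + 491.67 = 1739.43°R.

1739.43°R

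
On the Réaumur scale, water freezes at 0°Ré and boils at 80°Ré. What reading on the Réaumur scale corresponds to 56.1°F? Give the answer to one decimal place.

10.7°Ré

First in Celsius: (56.1 - 32) × 5/9 = 13.3889°C.
Linearly onto the Réaumur scale: 0 + (13.3889 / 100) × (80 - 0) = 10.7°Ré.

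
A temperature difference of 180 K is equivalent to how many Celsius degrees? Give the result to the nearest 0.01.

Kelvin and Celsius degrees are the same size, so the interval is unchanged: 180.00.

180.00°C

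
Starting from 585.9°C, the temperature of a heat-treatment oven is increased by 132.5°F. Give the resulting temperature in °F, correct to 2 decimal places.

1219.12°F

The 132.5°F change is an interval, so only the factor 5/9 applies: +132.5 × 5/9 = +73.6111°C.
Final Celsius temperature: 585.9000 + 73.6111 = 659.5111°C.
In Fahrenheit: 659.5111 × 1.8 + 32 = 1219.12°F.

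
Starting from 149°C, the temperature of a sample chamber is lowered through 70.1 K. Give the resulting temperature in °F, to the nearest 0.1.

174.0°F

The 70.1 K change is an interval; Kelvin and Celsius degrees are the same size, so ΔC = -70.1°C.
Final Celsius temperature: 149.0000 - 70.1000 = 78.9000°C.
In Fahrenheit: 78.9000 × 1.8 + 32 = 174.0°F.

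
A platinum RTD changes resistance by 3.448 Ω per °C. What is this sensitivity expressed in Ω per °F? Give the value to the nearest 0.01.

Since only a temperature interval is involved, the additive offset between the scales drops out.
A change of 1°F is a change of 5/9°C, so per °F the value is 3.448 × 5/9 = 1.92.

1.92 Ω per °F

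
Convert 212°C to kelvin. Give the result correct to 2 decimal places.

485.15 K

In kelvin: 212.0000 + 273.15 = 485.15 K.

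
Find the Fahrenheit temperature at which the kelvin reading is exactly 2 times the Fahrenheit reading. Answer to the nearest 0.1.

176.8°F

Let F be the Fahrenheit reading. The kelvin reading is K = 5/9·F + 255.372.
Require K = 2·F: 5/9·F + 255.372 = 2·F.
(-13/9)·F = -255.372  ⇒  F = 176.8.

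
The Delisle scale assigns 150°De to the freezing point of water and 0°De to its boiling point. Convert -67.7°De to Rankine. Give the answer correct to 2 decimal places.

Linear interpolation between the fixed points: C = (-67.7 - 150) × 100 / (0 - 150) = 145.1333°C.
Then 145.1333 × 1.8 + 491.67 = 752.91°R.

752.91°R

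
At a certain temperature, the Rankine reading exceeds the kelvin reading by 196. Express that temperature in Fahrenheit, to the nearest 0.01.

-18.67°F

Let x be the kelvin reading; then the Rankine reading is 1.8·x.
(1.8·x) - x = 196  ⇒  (0.8)·x = 196  ⇒  x = 245.0000 K.
In Celsius: 245 - 273.15 = -28.1500°C.
In Fahrenheit: -28.1500 × 1.8 + 32 = -18.67°F.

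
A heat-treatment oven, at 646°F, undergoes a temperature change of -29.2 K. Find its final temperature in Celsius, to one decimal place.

Initial temperature in Celsius: (646 - 32) × 5/9 = 341.1111°C.
The 29.2 K change is an interval; Kelvin and Celsius degrees are the same size, so ΔC = -29.2°C.
Final Celsius temperature: 341.1111 - 29.2000 = 311.9111°C.

311.9°C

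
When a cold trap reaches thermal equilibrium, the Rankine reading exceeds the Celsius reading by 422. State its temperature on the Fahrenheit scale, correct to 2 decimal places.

Let x be the Rankine reading; then the Celsius reading is 5/9·x - 273.15.
(5/9·x - 273.15) - x = -422  ⇒  (-4/9)·x = -148.85  ⇒  x = 334.9125°R.
In Celsius: (334.9125 - 491.67) × 5/9 = -87.0875°C.
In Fahrenheit: -87.0875 × 1.8 + 32 = -124.76°F.

-124.76°F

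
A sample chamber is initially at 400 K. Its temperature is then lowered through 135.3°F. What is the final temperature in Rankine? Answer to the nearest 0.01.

584.70°R

Initial temperature in Celsius: 400 - 273.15 = 126.8500°C.
The 135.3°F change is an interval, so only the factor 5/9 applies: -135.3 × 5/9 = -75.1667°C.
Final Celsius temperature: 126.8500 - 75.1667 = 51.6833°C.
In Rankine: 51.6833 × 1.8 + 491.67 = 584.70°R.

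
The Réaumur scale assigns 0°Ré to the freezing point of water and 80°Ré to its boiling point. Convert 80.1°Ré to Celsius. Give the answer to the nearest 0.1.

100.1°C

Linear interpolation between the fixed points: C = (80.1 - 0) × 100 / (80 - 0) = 100.1250°C.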